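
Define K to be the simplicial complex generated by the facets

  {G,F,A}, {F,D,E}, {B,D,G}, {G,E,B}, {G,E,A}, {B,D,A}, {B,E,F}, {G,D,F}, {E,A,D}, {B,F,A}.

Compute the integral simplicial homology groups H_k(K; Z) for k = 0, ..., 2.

Order the vertices as A < B < D < E < F < G. Listing each simplex with vertices in this order, K has dimension 2 with simplices:

  0-simplices (6): A, B, D, E, F, G
  1-simplices (15): AB, AD, AE, AF, AG, BD, BE, BF, BG, DE, DF, DG, EF, EG, FG
  2-simplices (10): ABD, ABF, ADE, AEG, AFG, BDG, BEF, BEG, DEF, DFG

so the chain groups are C_0 ≅ Z^6, C_1 ≅ Z^15, C_2 ≅ Z^10.

Boundary ∂_1: C_1 → C_0 is given by ∂[p,q] = [q] − [p]. For instance
  ∂BE = E − B.
The 6×15 boundary matrix has rank 5 and Smith normal form diag(1,1,1,1,1).

Boundary ∂_2: C_2 → C_1 maps a triangle to the signed sum of its edges. For instance
  ∂AEG = EG − AG + AE,
  ∂BDG = DG − BG + BD.
The 15×10 boundary matrix has rank 10 and Smith normal form diag(1,1,1,1,1,1,1,1,1,2).

Now H_k = ker ∂_k / im ∂_{k+1}, so:

  H_0: rank C_0 − rank ∂_1 = 6 − 5 = 1, and the invariant factors of ∂_1 are all 1, so H_0 ≅ Z.
  H_1: rank ker ∂_1 − rank ∂_2 = (15 − 5) − 10 = 0, and ∂_2 has invariant factor 2 > 1, so H_1 ≅ Z/2.
  H_2: rank ker ∂_2 − rank ∂_3 = (10 − 10) − 0 = 0, and there is no ∂_3, so H_2 ≅ 0.

As a check, the Euler characteristic is 6 − 15 + 10 = 1, which agrees with 1 − 0 + 0 = 1.

H_0 ≅ Z,  H_1 ≅ Z/2,  H_2 = 0.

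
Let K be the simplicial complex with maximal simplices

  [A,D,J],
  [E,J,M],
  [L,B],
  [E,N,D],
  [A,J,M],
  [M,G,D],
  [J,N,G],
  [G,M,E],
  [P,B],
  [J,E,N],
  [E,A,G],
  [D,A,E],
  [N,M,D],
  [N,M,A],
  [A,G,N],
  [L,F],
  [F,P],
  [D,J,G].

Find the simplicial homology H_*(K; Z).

Take the total order A < B < D < E < F < G < J < L < M < N < P on the vertex set. Then K (dimension 2) consists of the simplices:

  0-simplices (11): A, B, D, E, F, G, J, L, M, N, P
  1-simplices (25): AD, AE, AG, AJ, AM, AN, BL, BP, DE, DG, DJ, DM, DN, EG, EJ, EM, EN, FL, FP, GJ, GM, GN, JM, JN, MN
  2-simplices (14): ADE, ADJ, AEG, AGN, AJM, AMN, DEN, DGJ, DGM, DMN, EGM, EJM, EJN, GJN

giving chain groups C_0 ≅ Z^11, C_1 ≅ Z^25, C_2 ≅ Z^14.

Boundary ∂_1: C_1 → C_0 is given by ∂[p,q] = [q] − [p].
As a 11×25 matrix over Z this has rank 9, with invariant factors (1,1,1,1,1,1,1,1,1).

The boundary map ∂_2: C_2 → C_1 maps a triangle to the signed sum of its edges. For instance
  ∂GJN = JN − GN + GJ,
  ∂DGJ = GJ − DJ + DG.
This gives a 25×14 integer matrix of rank 13; reducing to Smith normal form yields diagonal entries (1,1,1,1,1,1,1,1,1,1,1,1,1).

Now H_k = ker ∂_k / im ∂_{k+1}, so:

  H_0: rank C_0 − rank ∂_1 = 11 − 9 = 2, and the invariant factors of ∂_1 are all 1, so H_0 = Z^2.
  H_1: rank ker ∂_1 − rank ∂_2 = (25 − 9) − 13 = 3, and the invariant factors of ∂_2 are all 1, so H_1 = Z^3.
  H_2: rank ker ∂_2 − rank ∂_3 = (14 − 13) − 0 = 1, and there is no ∂_3, so H_2 = Z.

As a check, the Euler characteristic is 11 − 25 + 14 = 0, which agrees with 2 − 3 + 1 = 0.

H_0 = Z^2,  H_1 = Z^3,  H_2 = Z.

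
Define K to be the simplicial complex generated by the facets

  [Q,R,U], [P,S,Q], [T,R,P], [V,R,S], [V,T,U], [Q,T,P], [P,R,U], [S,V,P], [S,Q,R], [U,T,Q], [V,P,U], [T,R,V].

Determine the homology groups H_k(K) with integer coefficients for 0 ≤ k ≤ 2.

H_0 ≅ Z,  H_1 ≅ Z_2,  H_2 = 0.

Take the total order P < Q < R < S < T < U < V on the vertex set. Then K (dimension 2) consists of the simplices:

  0-simplices (7): P, Q, R, S, T, U, V
  1-simplices (18): PQ, PR, PS, PT, PU, PV, QR, QS, QT, QU, RS, RT, RU, RV, SV, TU, TV, UV
  2-simplices (12): PQS, PQT, PRT, PRU, PSV, PUV, QRS, QRU, QTU, RSV, RTV, TUV

Hence C_0 ≅ Z^7, C_1 ≅ Z^18, C_2 ≅ Z^12.

The boundary map ∂_1: C_1 → C_0 maps an edge to its endpoints' difference, ∂[p,q] = q − p.
The resulting 7×18 matrix has rank 6, and its Smith normal form has invariant factors (1,1,1,1,1,1).

The boundary map ∂_2: C_2 → C_1 maps a triangle to the signed sum of its edges. For instance
  ∂PRU = RU − PU + PR,
  ∂PQS = QS − PS + PQ.
The resulting 18×12 matrix has rank 12, and its Smith normal form has invariant factors (1,1,1,1,1,1,1,1,1,1,1,2).

From H_k ≅ ker(∂_k) / im(∂_{k+1}) we obtain:

  H_0: rank C_0 − rank ∂_1 = 7 − 6 = 1, and the invariant factors of ∂_1 are all 1, so H_0 ≅ Z.
  H_1: rank ker ∂_1 − rank ∂_2 = (18 − 6) − 12 = 0, and ∂_2 has invariant factor 2 > 1, so H_1 ≅ Z_2.
  H_2: rank ker ∂_2 − rank ∂_3 = (12 − 12) − 0 = 0, and there is no ∂_3, so H_2 ≅ 0.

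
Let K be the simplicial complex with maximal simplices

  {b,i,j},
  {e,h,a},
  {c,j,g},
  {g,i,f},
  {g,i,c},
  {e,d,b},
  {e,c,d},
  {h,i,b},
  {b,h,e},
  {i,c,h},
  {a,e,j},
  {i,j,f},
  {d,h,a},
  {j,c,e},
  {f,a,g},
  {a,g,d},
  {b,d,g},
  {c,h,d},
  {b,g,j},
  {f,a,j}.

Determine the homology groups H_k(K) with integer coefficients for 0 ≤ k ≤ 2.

H_0 = Z,  H_1 = Z ⊕ Z/2,  H_2 = 0.

K has 10 vertices, 30 edges, 20 triangles.
rank ∂_0 = 0, rank ∂_1 = 9 ⇒ b_0 = 10 − 0 − 9 = 1; all invariant factors of ∂_1 are 1 so no torsion. So H_0 ≅ Z.
rank ∂_1 = 9, rank ∂_2 = 20 ⇒ b_1 = 30 − 9 − 20 = 1; ∂_2 has invariant factor(s) [2] giving torsion. So H_1 ≅ Z ⊕ Z/2.
rank ∂_2 = 20, rank ∂_3 = 0 ⇒ b_2 = 20 − 20 − 0 = 0. So H_2 ≅ 0.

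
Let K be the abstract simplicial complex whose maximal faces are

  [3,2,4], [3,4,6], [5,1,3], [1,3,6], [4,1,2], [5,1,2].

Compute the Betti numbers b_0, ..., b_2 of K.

Order the vertices as 1 < 2 < 3 < 4 < 5 < 6. Listing each simplex with vertices in this order, K has dimension 2 with simplices:

  0-simplices (6): [1], [2], [3], [4], [5], [6]
  1-simplices (12): [1,2], [1,3], [1,4], [1,5], [1,6], [2,3], [2,4], [2,5], [3,4], [3,5], [3,6], [4,6]
  2-simplices (6): [1,2,4], [1,2,5], [1,3,5], [1,3,6], [2,3,4], [3,4,6]

so the chain groups are C_0 ≅ Z^6, C_1 ≅ Z^12, C_2 ≅ Z^6.

∂_1: C_1 → C_0 is given by ∂[p,q] = [q] − [p]. For instance
  ∂[1,3] = [3] − [1].
The resulting 6×12 matrix has rank 5, and its Smith normal form has invariant factors (1,1,1,1,1).

Boundary ∂_2: C_2 → C_1 maps a triangle to the signed sum of its edges. For instance
  ∂[1,2,5] = [2,5] − [1,5] + [1,2],
  ∂[2,3,4] = [3,4] − [2,4] + [2,3].
The 12×6 boundary matrix has rank 6 and Smith normal form diag(1,1,1,1,1,1).

Computing H_k = (kernel of ∂_k) / (image of ∂_{k+1}):

  H_0: rank C_0 − rank ∂_1 = 6 − 5 = 1, and the invariant factors of ∂_1 are all 1, so H_0 = Z.
  H_1: rank ker ∂_1 − rank ∂_2 = (12 − 5) − 6 = 1, and the invariant factors of ∂_2 are all 1, so H_1 = Z.
  H_2: rank ker ∂_2 − rank ∂_3 = (6 − 6) − 0 = 0, and there is no ∂_3, so H_2 = 0.

(K is a triangulation of the cylinder S^1 x I.)

Hence the Betti numbers are b_0 = 1, b_1 = 1, b_2 = 0.

b_0 = 1, b_1 = 1, b_2 = 0.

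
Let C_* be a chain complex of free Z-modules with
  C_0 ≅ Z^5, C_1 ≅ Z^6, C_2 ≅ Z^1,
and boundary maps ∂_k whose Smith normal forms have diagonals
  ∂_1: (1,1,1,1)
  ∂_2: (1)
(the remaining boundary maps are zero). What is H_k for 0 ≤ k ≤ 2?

H_0: b_0 = 5 − 0 − 4 = 1; torsion from ∂_1 factors > 1: none. So H_0 ≅ Z.
H_1: b_1 = 6 − 4 − 1 = 1; torsion from ∂_2 factors > 1: none. So H_1 ≅ Z.
H_2: b_2 = 1 − 1 − 0 = 0; torsion from ∂_3 factors > 1: none. So H_2 ≅ 0.

H_0 ≅ Z,  H_1 ≅ Z,  H_2 = 0.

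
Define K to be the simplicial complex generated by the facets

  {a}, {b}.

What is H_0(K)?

H_0 ≅ Z^2.

We work with the vertex ordering a < b. The simplices of K, each written with vertices in increasing order, are:

  0-simplices (2): a, b

so the chain groups are C_0 ≅ Z^2.

Now H_k = ker ∂_k / im ∂_{k+1}, so:

  H_0: rank C_0 − rank ∂_1 = 2 − 0 = 2, and there is no ∂_1, so H_0 = Z^2.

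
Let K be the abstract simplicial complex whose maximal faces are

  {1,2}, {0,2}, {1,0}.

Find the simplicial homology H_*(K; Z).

We work with the vertex ordering 0 < 1 < 2. The simplices of K, each written with vertices in increasing order, are:

  0-simplices (3): [0], [1], [2]
  1-simplices (3): [0,1], [0,2], [1,2]

giving chain groups C_0 ≅ Z^3, C_1 ≅ Z^3.

The boundary map ∂_1: C_1 → C_0 maps an edge to its endpoints' difference, ∂[p,q] = q − p. For instance
  ∂[1,2] = [2] − [1].
The 3×3 boundary matrix has rank 2 and Smith normal form diag(1,1).

Reading off H_k = ker ∂_k / im ∂_{k+1}:

  H_0: rank C_0 − rank ∂_1 = 3 − 2 = 1, and the invariant factors of ∂_1 are all 1, so H_0 ≅ Z.
  H_1: rank ker ∂_1 − rank ∂_2 = (3 − 2) − 0 = 1, and there is no ∂_2, so H_1 ≅ Z.

As a check, the Euler characteristic is 3 − 3 = 0, which agrees with 1 − 1 = 0.

H_0 = Z,  H_1 = Z.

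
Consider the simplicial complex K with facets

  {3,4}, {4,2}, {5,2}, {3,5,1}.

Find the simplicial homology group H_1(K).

Fix the vertex order 1 < 2 < 3 < 4 < 5 and write every simplex with vertices in increasing order. Then dim K = 2 and the simplices of K are:

  0-simplices (5): [1], [2], [3], [4], [5]
  1-simplices (6): [1,3], [1,5], [2,4], [2,5], [3,4], [3,5]
  2-simplices (1): [1,3,5]

giving chain groups C_0 ≅ Z^5, C_1 ≅ Z^6, C_2 ≅ Z^1.

Boundary ∂_1: C_1 → C_0 is given by ∂[p,q] = [q] − [p]. For instance
  ∂[2,5] = [5] − [2].
The resulting 5×6 matrix has rank 4, and its Smith normal form has invariant factors (1,1,1,1).

Boundary ∂_2: C_2 → C_1 maps a triangle to the signed sum of its edges. For instance
  ∂[1,3,5] = [3,5] − [1,5] + [1,3].
The 6×1 boundary matrix has rank 1 and Smith normal form diag(1).

Computing H_k = (kernel of ∂_k) / (image of ∂_{k+1}):

  H_1: rank ker ∂_1 − rank ∂_2 = (6 − 4) − 1 = 1, and the invariant factors of ∂_2 are all 1, so H_1 = Z.

H_1 = Z.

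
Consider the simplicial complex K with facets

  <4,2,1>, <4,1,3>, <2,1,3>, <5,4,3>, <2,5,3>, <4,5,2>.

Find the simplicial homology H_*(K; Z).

H_0 ≅ Z,  H_1 = 0,  H_2 ≅ Z.

K has 5 vertices, 9 edges, 6 triangles.
rank ∂_0 = 0, rank ∂_1 = 4 ⇒ b_0 = 5 − 0 − 4 = 1; all invariant factors of ∂_1 are 1 so no torsion. So H_0 ≅ Z.
rank ∂_1 = 4, rank ∂_2 = 5 ⇒ b_1 = 9 − 4 − 5 = 0; all invariant factors of ∂_2 are 1 so no torsion. So H_1 ≅ 0.
rank ∂_2 = 5, rank ∂_3 = 0 ⇒ b_2 = 6 − 5 − 0 = 1. So H_2 ≅ Z.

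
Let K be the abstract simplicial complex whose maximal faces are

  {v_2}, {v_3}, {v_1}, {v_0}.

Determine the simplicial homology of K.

H_0 ≅ Z^4.

Order the vertices as v_0 < v_1 < v_2 < v_3. Listing each simplex with vertices in this order, K has dimension 0 with simplices:

  0-simplices (4): [v_0], [v_1], [v_2], [v_3]

Hence C_0 ≅ Z^4.

Reading off H_k = ker ∂_k / im ∂_{k+1}:

  H_0: rank C_0 − rank ∂_1 = 4 − 0 = 4, and there is no ∂_1, so H_0 ≅ Z^4.

(K is a triangulation of a set of 4 points.)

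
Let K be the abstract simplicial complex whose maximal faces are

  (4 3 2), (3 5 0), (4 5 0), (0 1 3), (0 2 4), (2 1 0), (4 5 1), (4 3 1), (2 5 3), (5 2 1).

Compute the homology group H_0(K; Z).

H_0 = Z.

Order the vertices as 0 < 1 < 2 < 3 < 4 < 5. Listing each simplex with vertices in this order, K has dimension 2 with simplices:

  0-simplices (6): [0], [1], [2], [3], [4], [5]
  1-simplices (15): [0,1], [0,2], [0,3], [0,4], [0,5], [1,2], [1,3], [1,4], [1,5], [2,3], [2,4], [2,5], [3,4], [3,5], [4,5]
  2-simplices (10): [0,1,2], [0,1,3], [0,2,4], [0,3,5], [0,4,5], [1,2,5], [1,3,4], [1,4,5], [2,3,4], [2,3,5]

Hence C_0 ≅ Z^6, C_1 ≅ Z^15, C_2 ≅ Z^10.

Boundary ∂_1: C_1 → C_0 is given by ∂[p,q] = [q] − [p]. For instance
  ∂[2,5] = [5] − [2].
The 6×15 boundary matrix has rank 5 and Smith normal form diag(1,1,1,1,1).

Boundary ∂_2: C_2 → C_1 maps a triangle to the signed sum of its edges. For instance
  ∂[0,4,5] = [4,5] − [0,5] + [0,4],
  ∂[0,1,3] = [1,3] − [0,3] + [0,1].
As a 15×10 matrix over Z this has rank 10, with invariant factors (1,1,1,1,1,1,1,1,1,2).

Reading off H_k = ker ∂_k / im ∂_{k+1}:

  H_0: rank C_0 − rank ∂_1 = 6 − 5 = 1, and the invariant factors of ∂_1 are all 1, so H_0 = Z.

(K is a triangulation of the real projective plane RP^2.)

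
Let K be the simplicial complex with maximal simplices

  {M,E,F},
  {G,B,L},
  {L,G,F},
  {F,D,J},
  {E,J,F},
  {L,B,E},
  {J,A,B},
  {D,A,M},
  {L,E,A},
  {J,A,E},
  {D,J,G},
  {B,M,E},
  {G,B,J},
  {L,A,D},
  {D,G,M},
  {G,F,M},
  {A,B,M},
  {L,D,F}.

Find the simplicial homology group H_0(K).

K has 9 vertices, 27 edges, 18 triangles.
rank ∂_0 = 0, rank ∂_1 = 8 ⇒ b_0 = 9 − 0 − 8 = 1; all invariant factors of ∂_1 are 1 so no torsion. So H_0 = Z.

H_0 ≅ Z.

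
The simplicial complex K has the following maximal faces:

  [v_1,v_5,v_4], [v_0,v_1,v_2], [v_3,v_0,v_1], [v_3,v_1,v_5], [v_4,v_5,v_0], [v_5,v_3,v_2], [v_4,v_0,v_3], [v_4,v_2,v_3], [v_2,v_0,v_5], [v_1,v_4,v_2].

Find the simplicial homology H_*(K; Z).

H_0 ≅ Z,  H_1 ≅ Z/2Z,  H_2 = 0.

K has 6 vertices, 15 edges, 10 triangles.
rank ∂_0 = 0, rank ∂_1 = 5 ⇒ b_0 = 6 − 0 − 5 = 1; all invariant factors of ∂_1 are 1 so no torsion. So H_0 ≅ Z.
rank ∂_1 = 5, rank ∂_2 = 10 ⇒ b_1 = 15 − 5 − 10 = 0; ∂_2 has invariant factor(s) [2] giving torsion. So H_1 ≅ Z/2Z.
rank ∂_2 = 10, rank ∂_3 = 0 ⇒ b_2 = 10 − 10 − 0 = 0. So H_2 ≅ 0.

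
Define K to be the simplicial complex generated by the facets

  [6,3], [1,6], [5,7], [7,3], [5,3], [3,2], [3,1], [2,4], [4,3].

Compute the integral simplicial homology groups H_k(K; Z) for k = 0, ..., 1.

H_0 = Z,  H_1 = Z^3.

K has 7 vertices, 9 edges.
rank ∂_0 = 0, rank ∂_1 = 6 ⇒ b_0 = 7 − 0 − 6 = 1; all invariant factors of ∂_1 are 1 so no torsion. So H_0 ≅ Z.
rank ∂_1 = 6, rank ∂_2 = 0 ⇒ b_1 = 9 − 6 − 0 = 3. So H_1 ≅ Z^3.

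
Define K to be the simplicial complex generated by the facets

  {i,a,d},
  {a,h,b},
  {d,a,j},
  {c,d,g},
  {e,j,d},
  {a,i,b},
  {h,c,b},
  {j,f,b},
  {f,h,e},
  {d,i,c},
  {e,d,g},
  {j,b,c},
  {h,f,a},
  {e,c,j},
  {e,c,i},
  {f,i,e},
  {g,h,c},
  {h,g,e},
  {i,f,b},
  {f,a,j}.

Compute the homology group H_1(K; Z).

Take the total order a < b < c < d < e < f < g < h < i < j on the vertex set. Then K (dimension 2) consists of the simplices:

  0-simplices (10): a, b, c, d, e, f, g, h, i, j
  1-simplices (30): ab, ad, af, ah, ai, aj, bc, bf, bh, bi, bj, cd, ce, cg, ch, ci, cj, de, dg, di, dj, ef, eg, eh, ei, ej, fh, fi, fj, gh
  2-simplices (20): abh, abi, adi, adj, afh, afj, bch, bcj, bfi, bfj, cdg, cdi, cei, cej, cgh, deg, dej, efh, efi, egh

so the chain groups are C_0 ≅ Z^10, C_1 ≅ Z^30, C_2 ≅ Z^20.

∂_1: C_1 → C_0 is given by ∂[p,q] = [q] − [p].
This gives a 10×30 integer matrix of rank 9; reducing to Smith normal form yields diagonal entries (1,1,1,1,1,1,1,1,1).

The boundary map ∂_2: C_2 → C_1 acts by ∂[p,q,r] = [q,r] − [p,r] + [p,q]. For instance
  ∂cej = ej − cj + ce,
  ∂afh = fh − ah + af.
The resulting 30×20 matrix has rank 20, and its Smith normal form has invariant factors (1,1,1,1,1,1,1,1,1,1,1,1,1,1,1,1,1,1,1,2).

Now H_k = ker ∂_k / im ∂_{k+1}, so:

  H_1: rank ker ∂_1 − rank ∂_2 = (30 − 9) − 20 = 1, and ∂_2 has invariant factor 2 > 1, so H_1 ≅ Z ⊕ Z/2.

H_1 = Z ⊕ Z/2.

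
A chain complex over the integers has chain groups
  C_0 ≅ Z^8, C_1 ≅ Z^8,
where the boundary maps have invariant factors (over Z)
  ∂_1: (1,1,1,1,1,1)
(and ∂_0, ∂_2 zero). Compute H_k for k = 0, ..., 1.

H_0: b_0 = 8 − 0 − 6 = 2; torsion from ∂_1 factors > 1: none. So H_0 ≅ Z^2.
H_1: b_1 = 8 − 6 − 0 = 2; torsion from ∂_2 factors > 1: none. So H_1 ≅ Z^2.

H_0 ≅ Z^2,  H_1 ≅ Z^2.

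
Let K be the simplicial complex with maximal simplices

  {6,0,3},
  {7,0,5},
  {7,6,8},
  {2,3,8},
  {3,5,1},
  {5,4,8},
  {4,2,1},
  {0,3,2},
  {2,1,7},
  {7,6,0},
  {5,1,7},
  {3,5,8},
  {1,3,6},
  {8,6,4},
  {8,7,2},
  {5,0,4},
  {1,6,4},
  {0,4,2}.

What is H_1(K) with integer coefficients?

Order the vertices as 0 < 1 < 2 < 3 < 4 < 5 < 6 < 7 < 8. Listing each simplex with vertices in this order, K has dimension 2 with simplices:

  0-simplices (9): [0], [1], [2], [3], [4], [5], [6], [7], [8]
  1-simplices (27): (27 of them)
  2-simplices (18): [0,2,3], [0,2,4], [0,3,6], [0,4,5], [0,5,7], [0,6,7], [1,2,4], [1,2,7], [1,3,5], [1,3,6], [1,4,6], [1,5,7], [2,3,8], [2,7,8], [3,5,8], [4,5,8], [4,6,8], [6,7,8]

giving chain groups C_0 ≅ Z^9, C_1 ≅ Z^27, C_2 ≅ Z^18.

∂_1: C_1 → C_0 sends each edge [p,q] (with p < q) to q − p.
As a 9×27 matrix over Z this has rank 8, with invariant factors (1,1,1,1,1,1,1,1).

Boundary ∂_2: C_2 → C_1 sends each 2-simplex [p,q,r] to [q,r] − [p,r] + [p,q]. For instance
  ∂[0,2,3] = [2,3] − [0,3] + [0,2],
  ∂[4,6,8] = [6,8] − [4,8] + [4,6].
As a 27×18 matrix over Z this has rank 17, with invariant factors (1,1,1,1,1,1,1,1,1,1,1,1,1,1,1,1,1).

From H_k ≅ ker(∂_k) / im(∂_{k+1}) we obtain:

  H_1: rank ker ∂_1 − rank ∂_2 = (27 − 8) − 17 = 2, and the invariant factors of ∂_2 are all 1, so H_1 = Z^2.

(K is a triangulation of the torus T^2.)

H_1 = Z^2.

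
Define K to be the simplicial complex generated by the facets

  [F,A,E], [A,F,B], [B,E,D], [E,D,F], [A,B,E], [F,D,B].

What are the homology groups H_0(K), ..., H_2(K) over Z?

H_0 = Z,  H_1 = 0,  H_2 = Z.

Fix the vertex order A < B < D < E < F and write every simplex with vertices in increasing order. Then dim K = 2 and the simplices of K are:

  0-simplices (5): A, B, D, E, F
  1-simplices (9): AB, AE, AF, BD, BE, BF, DE, DF, EF
  2-simplices (6): ABE, ABF, AEF, BDE, BDF, DEF

Hence C_0 ≅ Z^5, C_1 ≅ Z^9, C_2 ≅ Z^6.

The boundary map ∂_1: C_1 → C_0 is given by ∂[p,q] = [q] − [p].
The 5×9 boundary matrix has rank 4 and Smith normal form diag(1,1,1,1).

The boundary map ∂_2: C_2 → C_1 acts by ∂[p,q,r] = [q,r] − [p,r] + [p,q]. For instance
  ∂BDF = DF − BF + BD,
  ∂ABF = BF − AF + AB.
The resulting 9×6 matrix has rank 5, and its Smith normal form has invariant factors (1,1,1,1,1).

From H_k ≅ ker(∂_k) / im(∂_{k+1}) we obtain:

  H_0: rank C_0 − rank ∂_1 = 5 − 4 = 1, and the invariant factors of ∂_1 are all 1, so H_0 ≅ Z.
  H_1: rank ker ∂_1 − rank ∂_2 = (9 − 4) − 5 = 0, and the invariant factors of ∂_2 are all 1, so H_1 ≅ 0.
  H_2: rank ker ∂_2 − rank ∂_3 = (6 − 5) − 0 = 1, and there is no ∂_3, so H_2 ≅ Z.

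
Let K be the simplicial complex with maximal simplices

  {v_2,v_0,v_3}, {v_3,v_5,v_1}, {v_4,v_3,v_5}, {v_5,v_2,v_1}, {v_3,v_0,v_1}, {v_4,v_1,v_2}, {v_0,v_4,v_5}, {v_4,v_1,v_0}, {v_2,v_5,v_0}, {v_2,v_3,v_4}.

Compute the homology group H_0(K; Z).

We work with the vertex ordering v_0 < v_1 < v_2 < v_3 < v_4 < v_5. The simplices of K, each written with vertices in increasing order, are:

  0-simplices (6): [v_0], [v_1], [v_2], [v_3], [v_4], [v_5]
  1-simplices (15): (15 of them)
  2-simplices (10): [v_0,v_1,v_3], [v_0,v_1,v_4], [v_0,v_2,v_3], [v_0,v_2,v_5], [v_0,v_4,v_5], [v_1,v_2,v_4], [v_1,v_2,v_5], [v_1,v_3,v_5], [v_2,v_3,v_4], [v_3,v_4,v_5]

so the chain groups are C_0 ≅ Z^6, C_1 ≅ Z^15, C_2 ≅ Z^10.

∂_1: C_1 → C_0 sends each edge [p,q] (with p < q) to q − p. For instance
  ∂[v_2,v_3] = [v_3] − [v_2].
The resulting 6×15 matrix has rank 5, and its Smith normal form has invariant factors (1,1,1,1,1).

∂_2: C_2 → C_1 sends each 2-simplex [p,q,r] to [q,r] − [p,r] + [p,q]. For instance
  ∂[v_1,v_2,v_4] = [v_2,v_4] − [v_1,v_4] + [v_1,v_2],
  ∂[v_0,v_2,v_5] = [v_2,v_5] − [v_0,v_5] + [v_0,v_2].
The 15×10 boundary matrix has rank 10 and Smith normal form diag(1,1,1,1,1,1,1,1,1,2).

Now H_k = ker ∂_k / im ∂_{k+1}, so:

  H_0: rank C_0 − rank ∂_1 = 6 − 5 = 1, and the invariant factors of ∂_1 are all 1, so H_0 = Z.

(K is a triangulation of the real projective plane RP^2.)

H_0 ≅ Z.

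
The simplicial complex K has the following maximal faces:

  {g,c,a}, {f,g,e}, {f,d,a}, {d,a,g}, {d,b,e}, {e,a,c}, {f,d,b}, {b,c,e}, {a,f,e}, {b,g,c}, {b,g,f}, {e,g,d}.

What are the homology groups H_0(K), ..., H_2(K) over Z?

H_0 ≅ Z,  H_1 ≅ Z/2Z,  H_2 = 0.

Order the vertices as a < b < c < d < e < f < g. Listing each simplex with vertices in this order, K has dimension 2 with simplices:

  0-simplices (7): a, b, c, d, e, f, g
  1-simplices (18): ac, ad, ae, af, ag, bc, bd, be, bf, bg, ce, cg, de, df, dg, ef, eg, fg
  2-simplices (12): ace, acg, adf, adg, aef, bce, bcg, bde, bdf, bfg, deg, efg

Hence C_0 ≅ Z^7, C_1 ≅ Z^18, C_2 ≅ Z^12.

The boundary map ∂_1: C_1 → C_0 maps an edge to its endpoints' difference, ∂[p,q] = q − p.
This gives a 7×18 integer matrix of rank 6; reducing to Smith normal form yields diagonal entries (1,1,1,1,1,1).

∂_2: C_2 → C_1 maps a triangle to the signed sum of its edges. For instance
  ∂aef = ef − af + ae,
  ∂bce = ce − be + bc.
The 18×12 boundary matrix has rank 12 and Smith normal form diag(1,1,1,1,1,1,1,1,1,1,1,2).

Reading off H_k = ker ∂_k / im ∂_{k+1}:

  H_0: rank C_0 − rank ∂_1 = 7 − 6 = 1, and the invariant factors of ∂_1 are all 1, so H_0 = Z.
  H_1: rank ker ∂_1 − rank ∂_2 = (18 − 6) − 12 = 0, and ∂_2 has invariant factor 2 > 1, so H_1 = Z/2Z.
  H_2: rank ker ∂_2 − rank ∂_3 = (12 − 12) − 0 = 0, and there is no ∂_3, so H_2 = 0.

As a check, the Euler characteristic is 7 − 18 + 12 = 1, which agrees with 1 − 0 + 0 = 1.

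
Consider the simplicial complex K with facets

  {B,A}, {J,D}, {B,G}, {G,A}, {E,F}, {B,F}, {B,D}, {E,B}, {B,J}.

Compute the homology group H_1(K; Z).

H_1 ≅ Z^3.

Take the total order A < B < D < E < F < G < J on the vertex set. Then K (dimension 1) consists of the simplices:

  0-simplices (7): A, B, D, E, F, G, J
  1-simplices (9): AB, AG, BD, BE, BF, BG, BJ, DJ, EF

so the chain groups are C_0 ≅ Z^7, C_1 ≅ Z^9.

Boundary ∂_1: C_1 → C_0 maps an edge to its endpoints' difference, ∂[p,q] = q − p. For instance
  ∂AG = G − A.
This gives a 7×9 integer matrix of rank 6; reducing to Smith normal form yields diagonal entries (1,1,1,1,1,1).

Reading off H_k = ker ∂_k / im ∂_{k+1}:

  H_1: rank ker ∂_1 − rank ∂_2 = (9 − 6) − 0 = 3, and there is no ∂_2, so H_1 = Z^3.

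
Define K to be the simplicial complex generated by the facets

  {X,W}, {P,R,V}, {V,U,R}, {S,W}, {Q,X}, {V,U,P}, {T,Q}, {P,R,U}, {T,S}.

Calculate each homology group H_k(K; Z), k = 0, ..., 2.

Take the total order P < Q < R < S < T < U < V < W < X on the vertex set. Then K (dimension 2) consists of the simplices:

  0-simplices (9): P, Q, R, S, T, U, V, W, X
  1-simplices (11): PR, PU, PV, QT, QX, RU, RV, ST, SW, UV, WX
  2-simplices (4): PRU, PRV, PUV, RUV

so the chain groups are C_0 ≅ Z^9, C_1 ≅ Z^11, C_2 ≅ Z^4.

∂_1: C_1 → C_0 maps an edge to its endpoints' difference, ∂[p,q] = q − p. For instance
  ∂ST = T − S.
The 9×11 boundary matrix has rank 7 and Smith normal form diag(1,1,1,1,1,1,1).

Boundary ∂_2: C_2 → C_1 acts by ∂[p,q,r] = [q,r] − [p,r] + [p,q]. For instance
  ∂RUV = UV − RV + RU,
  ∂PUV = UV − PV + PU.
As a 11×4 matrix over Z this has rank 3, with invariant factors (1,1,1).

From H_k ≅ ker(∂_k) / im(∂_{k+1}) we obtain:

  H_0: rank C_0 − rank ∂_1 = 9 − 7 = 2, and the invariant factors of ∂_1 are all 1, so H_0 = Z^2.
  H_1: rank ker ∂_1 − rank ∂_2 = (11 − 7) − 3 = 1, and the invariant factors of ∂_2 are all 1, so H_1 = Z.
  H_2: rank ker ∂_2 − rank ∂_3 = (4 − 3) − 0 = 1, and there is no ∂_3, so H_2 = Z.

H_0 ≅ Z^2,  H_1 ≅ Z,  H_2 ≅ Z.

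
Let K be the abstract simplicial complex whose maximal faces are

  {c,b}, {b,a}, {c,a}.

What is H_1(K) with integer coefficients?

H_1 ≅ Z.

Take the total order a < b < c on the vertex set. Then K (dimension 1) consists of the simplices:

  0-simplices (3): a, b, c
  1-simplices (3): ab, ac, bc

giving chain groups C_0 ≅ Z^3, C_1 ≅ Z^3.

Boundary ∂_1: C_1 → C_0 is given by ∂[p,q] = [q] − [p].
The resulting 3×3 matrix has rank 2, and its Smith normal form has invariant factors (1,1).

From H_k ≅ ker(∂_k) / im(∂_{k+1}) we obtain:

  H_1: rank ker ∂_1 − rank ∂_2 = (3 − 2) − 0 = 1, and there is no ∂_2, so H_1 ≅ Z.

(K is a triangulation of the circle S^1.)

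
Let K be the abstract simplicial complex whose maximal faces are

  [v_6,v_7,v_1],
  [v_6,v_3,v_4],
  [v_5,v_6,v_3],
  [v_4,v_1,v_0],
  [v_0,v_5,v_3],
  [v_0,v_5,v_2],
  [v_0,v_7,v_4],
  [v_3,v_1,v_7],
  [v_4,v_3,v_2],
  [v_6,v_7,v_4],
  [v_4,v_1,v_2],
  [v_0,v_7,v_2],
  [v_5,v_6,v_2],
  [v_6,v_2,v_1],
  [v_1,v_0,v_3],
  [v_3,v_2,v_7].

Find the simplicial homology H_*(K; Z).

Fix the vertex order v_0 < v_1 < v_2 < v_3 < v_4 < v_5 < v_6 < v_7 and write every simplex with vertices in increasing order. Then dim K = 2 and the simplices of K are:

  0-simplices (8): [v_0], [v_1], [v_2], [v_3], [v_4], [v_5], [v_6], [v_7]
  1-simplices (24): (24 of them)
  2-simplices (16): (16 of them)

giving chain groups C_0 ≅ Z^8, C_1 ≅ Z^24, C_2 ≅ Z^16.

Boundary ∂_1: C_1 → C_0 is given by ∂[p,q] = [q] − [p]. For instance
  ∂[v_0,v_3] = [v_3] − [v_0].
The 8×24 boundary matrix has rank 7 and Smith normal form diag(1,1,1,1,1,1,1).

Boundary ∂_2: C_2 → C_1 sends each 2-simplex [p,q,r] to [q,r] − [p,r] + [p,q]. For instance
  ∂[v_0,v_3,v_5] = [v_3,v_5] − [v_0,v_5] + [v_0,v_3],
  ∂[v_3,v_4,v_6] = [v_4,v_6] − [v_3,v_6] + [v_3,v_4].
The resulting 24×16 matrix has rank 15, and its Smith normal form has invariant factors (1,1,1,1,1,1,1,1,1,1,1,1,1,1,1).

From H_k ≅ ker(∂_k) / im(∂_{k+1}) we obtain:

  H_0: rank C_0 − rank ∂_1 = 8 − 7 = 1, and the invariant factors of ∂_1 are all 1, so H_0 = Z.
  H_1: rank ker ∂_1 − rank ∂_2 = (24 − 7) − 15 = 2, and the invariant factors of ∂_2 are all 1, so H_1 = Z^2.
  H_2: rank ker ∂_2 − rank ∂_3 = (16 − 15) − 0 = 1, and there is no ∂_3, so H_2 = Z.

H_0 = Z,  H_1 = Z^2,  H_2 = Z.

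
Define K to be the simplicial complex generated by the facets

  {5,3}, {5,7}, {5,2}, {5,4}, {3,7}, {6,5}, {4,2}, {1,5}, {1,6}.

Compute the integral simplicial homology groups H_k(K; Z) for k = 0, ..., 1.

Order the vertices as 1 < 2 < 3 < 4 < 5 < 6 < 7. Listing each simplex with vertices in this order, K has dimension 1 with simplices:

  0-simplices (7): [1], [2], [3], [4], [5], [6], [7]
  1-simplices (9): [1,5], [1,6], [2,4], [2,5], [3,5], [3,7], [4,5], [5,6], [5,7]

so the chain groups are C_0 ≅ Z^7, C_1 ≅ Z^9.

The boundary map ∂_1: C_1 → C_0 is given by ∂[p,q] = [q] − [p]. For instance
  ∂[5,7] = [7] − [5].
The resulting 7×9 matrix has rank 6, and its Smith normal form has invariant factors (1,1,1,1,1,1).

Reading off H_k = ker ∂_k / im ∂_{k+1}:

  H_0: rank C_0 − rank ∂_1 = 7 − 6 = 1, and the invariant factors of ∂_1 are all 1, so H_0 ≅ Z.
  H_1: rank ker ∂_1 − rank ∂_2 = (9 − 6) − 0 = 3, and there is no ∂_2, so H_1 ≅ Z^3.

As a check, the Euler characteristic is 7 − 9 = -2, which agrees with 1 − 3 = -2.

H_0 ≅ Z,  H_1 ≅ Z^3.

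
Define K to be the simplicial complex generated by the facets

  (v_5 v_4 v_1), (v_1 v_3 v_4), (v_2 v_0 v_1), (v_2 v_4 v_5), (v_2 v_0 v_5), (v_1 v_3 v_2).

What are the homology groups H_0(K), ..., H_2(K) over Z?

Fix the vertex order v_0 < v_1 < v_2 < v_3 < v_4 < v_5 and write every simplex with vertices in increasing order. Then dim K = 2 and the simplices of K are:

  0-simplices (6): [v_0], [v_1], [v_2], [v_3], [v_4], [v_5]
  1-simplices (12): [v_0,v_1], [v_0,v_2], [v_0,v_5], [v_1,v_2], [v_1,v_3], [v_1,v_4], [v_1,v_5], [v_2,v_3], [v_2,v_4], [v_2,v_5], [v_3,v_4], [v_4,v_5]
  2-simplices (6): [v_0,v_1,v_2], [v_0,v_2,v_5], [v_1,v_2,v_3], [v_1,v_3,v_4], [v_1,v_4,v_5], [v_2,v_4,v_5]

Hence C_0 ≅ Z^6, C_1 ≅ Z^12, C_2 ≅ Z^6.

The boundary map ∂_1: C_1 → C_0 sends each edge [p,q] (with p < q) to q − p. For instance
  ∂[v_1,v_3] = [v_3] − [v_1].
The 6×12 boundary matrix has rank 5 and Smith normal form diag(1,1,1,1,1).

The boundary map ∂_2: C_2 → C_1 sends each 2-simplex [p,q,r] to [q,r] − [p,r] + [p,q]. For instance
  ∂[v_2,v_4,v_5] = [v_4,v_5] − [v_2,v_5] + [v_2,v_4],
  ∂[v_0,v_2,v_5] = [v_2,v_5] − [v_0,v_5] + [v_0,v_2].
As a 12×6 matrix over Z this has rank 6, with invariant factors (1,1,1,1,1,1).

From H_k ≅ ker(∂_k) / im(∂_{k+1}) we obtain:

  H_0: rank C_0 − rank ∂_1 = 6 − 5 = 1, and the invariant factors of ∂_1 are all 1, so H_0 = Z.
  H_1: rank ker ∂_1 − rank ∂_2 = (12 − 5) − 6 = 1, and the invariant factors of ∂_2 are all 1, so H_1 = Z.
  H_2: rank ker ∂_2 − rank ∂_3 = (6 − 6) − 0 = 0, and there is no ∂_3, so H_2 = 0.

H_0 ≅ Z,  H_1 ≅ Z,  H_2 = 0.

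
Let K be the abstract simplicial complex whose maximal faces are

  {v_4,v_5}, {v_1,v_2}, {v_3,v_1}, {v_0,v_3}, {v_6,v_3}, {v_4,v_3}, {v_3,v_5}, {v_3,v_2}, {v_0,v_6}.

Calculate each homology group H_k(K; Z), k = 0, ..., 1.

Take the total order v_0 < v_1 < v_2 < v_3 < v_4 < v_5 < v_6 on the vertex set. Then K (dimension 1) consists of the simplices:

  0-simplices (7): [v_0], [v_1], [v_2], [v_3], [v_4], [v_5], [v_6]
  1-simplices (9): [v_0,v_3], [v_0,v_6], [v_1,v_2], [v_1,v_3], [v_2,v_3], [v_3,v_4], [v_3,v_5], [v_3,v_6], [v_4,v_5]

giving chain groups C_0 ≅ Z^7, C_1 ≅ Z^9.

∂_1: C_1 → C_0 sends each edge [p,q] (with p < q) to q − p. For instance
  ∂[v_3,v_6] = [v_6] − [v_3].
The resulting 7×9 matrix has rank 6, and its Smith normal form has invariant factors (1,1,1,1,1,1).

From H_k ≅ ker(∂_k) / im(∂_{k+1}) we obtain:

  H_0: rank C_0 − rank ∂_1 = 7 − 6 = 1, and the invariant factors of ∂_1 are all 1, so H_0 ≅ Z.
  H_1: rank ker ∂_1 − rank ∂_2 = (9 − 6) − 0 = 3, and there is no ∂_2, so H_1 ≅ Z^3.

H_0 ≅ Z,  H_1 ≅ Z^3.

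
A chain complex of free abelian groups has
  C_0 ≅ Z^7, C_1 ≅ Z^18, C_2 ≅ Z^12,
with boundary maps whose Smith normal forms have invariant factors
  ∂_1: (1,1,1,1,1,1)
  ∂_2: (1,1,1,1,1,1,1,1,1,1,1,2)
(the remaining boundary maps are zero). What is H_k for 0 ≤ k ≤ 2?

H_0: b_0 = 7 − 0 − 6 = 1; torsion from ∂_1 factors > 1: none. So H_0 = Z.
H_1: b_1 = 18 − 6 − 12 = 0; torsion from ∂_2 factors > 1: [2]. So H_1 = Z/2Z.
H_2: b_2 = 12 − 12 − 0 = 0; torsion from ∂_3 factors > 1: none. So H_2 = 0.

H_0 = Z,  H_1 = Z/2Z,  H_2 = 0.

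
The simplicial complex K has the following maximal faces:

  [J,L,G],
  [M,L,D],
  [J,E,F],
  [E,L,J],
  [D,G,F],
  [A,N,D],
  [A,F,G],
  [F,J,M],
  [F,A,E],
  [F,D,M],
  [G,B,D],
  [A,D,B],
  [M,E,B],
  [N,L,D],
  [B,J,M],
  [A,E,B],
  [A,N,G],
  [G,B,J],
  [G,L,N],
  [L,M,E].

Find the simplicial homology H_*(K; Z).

Take the total order A < B < D < E < F < G < J < L < M < N on the vertex set. Then K (dimension 2) consists of the simplices:

  0-simplices (10): A, B, D, E, F, G, J, L, M, N
  1-simplices (30): AB, AD, AE, AF, AG, AN, BD, BE, BG, BJ, BM, DF, DG, DL, DM, DN, EF, EJ, EL, EM, FG, FJ, FM, GJ, GL, GN, JL, JM, LM, LN
  2-simplices (20): ABD, ABE, ADN, AEF, AFG, AGN, BDG, BEM, BGJ, BJM, DFG, DFM, DLM, DLN, EFJ, EJL, ELM, FJM, GJL, GLN

giving chain groups C_0 ≅ Z^10, C_1 ≅ Z^30, C_2 ≅ Z^20.

∂_1: C_1 → C_0 maps an edge to its endpoints' difference, ∂[p,q] = q − p. For instance
  ∂GL = L − G.
As a 10×30 matrix over Z this has rank 9, with invariant factors (1,1,1,1,1,1,1,1,1).

Boundary ∂_2: C_2 → C_1 sends each 2-simplex [p,q,r] to [q,r] − [p,r] + [p,q]. For instance
  ∂GLN = LN − GN + GL,
  ∂FJM = JM − FM + FJ.
As a 30×20 matrix over Z this has rank 20, with invariant factors (1,1,1,1,1,1,1,1,1,1,1,1,1,1,1,1,1,1,1,2).

From H_k ≅ ker(∂_k) / im(∂_{k+1}) we obtain:

  H_0: rank C_0 − rank ∂_1 = 10 − 9 = 1, and the invariant factors of ∂_1 are all 1, so H_0 = Z.
  H_1: rank ker ∂_1 − rank ∂_2 = (30 − 9) − 20 = 1, and ∂_2 has invariant factor 2 > 1, so H_1 = Z ⊕ Z/2Z.
  H_2: rank ker ∂_2 − rank ∂_3 = (20 − 20) − 0 = 0, and there is no ∂_3, so H_2 = 0.

As a check, the Euler characteristic is 10 − 30 + 20 = 0, which agrees with 1 − 1 + 0 = 0.

H_0 = Z,  H_1 = Z ⊕ Z/2Z,  H_2 = 0.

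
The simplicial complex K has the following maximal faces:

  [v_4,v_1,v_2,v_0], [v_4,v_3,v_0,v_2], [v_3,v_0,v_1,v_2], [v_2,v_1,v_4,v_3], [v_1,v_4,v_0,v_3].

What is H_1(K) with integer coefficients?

H_1 ≅ 0.

Fix the vertex order v_0 < v_1 < v_2 < v_3 < v_4 and write every simplex with vertices in increasing order. Then dim K = 3 and the simplices of K are:

  0-simplices (5): [v_0], [v_1], [v_2], [v_3], [v_4]
  1-simplices (10): [v_0,v_1], [v_0,v_2], [v_0,v_3], [v_0,v_4], [v_1,v_2], [v_1,v_3], [v_1,v_4], [v_2,v_3], [v_2,v_4], [v_3,v_4]
  2-simplices (10): [v_0,v_1,v_2], [v_0,v_1,v_3], [v_0,v_1,v_4], [v_0,v_2,v_3], [v_0,v_2,v_4], [v_0,v_3,v_4], [v_1,v_2,v_3], [v_1,v_2,v_4], [v_1,v_3,v_4], [v_2,v_3,v_4]
  3-simplices (5): [v_0,v_1,v_2,v_3], [v_0,v_1,v_2,v_4], [v_0,v_1,v_3,v_4], [v_0,v_2,v_3,v_4], [v_1,v_2,v_3,v_4]

Hence C_0 ≅ Z^5, C_1 ≅ Z^10, C_2 ≅ Z^10, C_3 ≅ Z^5.

Boundary ∂_1: C_1 → C_0 sends each edge [p,q] (with p < q) to q − p.
The resulting 5×10 matrix has rank 4, and its Smith normal form has invariant factors (1,1,1,1).

The boundary map ∂_2: C_2 → C_1 sends each 2-simplex [p,q,r] to [q,r] − [p,r] + [p,q]. For instance
  ∂[v_0,v_3,v_4] = [v_3,v_4] − [v_0,v_4] + [v_0,v_3],
  ∂[v_1,v_3,v_4] = [v_3,v_4] − [v_1,v_4] + [v_1,v_3].
The 10×10 boundary matrix has rank 6 and Smith normal form diag(1,1,1,1,1,1).

∂_3: C_3 → C_2 sends each 3-simplex σ to the alternating sum Σ_i (−1)^i (σ with its i-th vertex removed). For instance
  ∂[v_0,v_2,v_3,v_4] = [v_2,v_3,v_4] − [v_0,v_3,v_4] + [v_0,v_2,v_4] − [v_0,v_2,v_3],
  ∂[v_0,v_1,v_2,v_4] = [v_1,v_2,v_4] − [v_0,v_2,v_4] + [v_0,v_1,v_4] − [v_0,v_1,v_2].
The 10×5 boundary matrix has rank 4 and Smith normal form diag(1,1,1,1).

From H_k ≅ ker(∂_k) / im(∂_{k+1}) we obtain:

  H_1: rank ker ∂_1 − rank ∂_2 = (10 − 4) − 6 = 0, and the invariant factors of ∂_2 are all 1, so H_1 ≅ 0.

(K is a triangulation of the 3-sphere S^3.)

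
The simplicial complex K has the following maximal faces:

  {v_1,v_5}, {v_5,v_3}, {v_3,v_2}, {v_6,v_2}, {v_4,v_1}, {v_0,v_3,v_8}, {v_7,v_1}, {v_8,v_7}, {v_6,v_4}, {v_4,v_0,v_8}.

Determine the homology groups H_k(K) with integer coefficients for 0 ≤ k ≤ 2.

H_0 ≅ Z,  H_1 ≅ Z^3,  H_2 = 0.

K has 9 vertices, 13 edges, 2 triangles.
rank ∂_0 = 0, rank ∂_1 = 8 ⇒ b_0 = 9 − 0 − 8 = 1; all invariant factors of ∂_1 are 1 so no torsion. So H_0 ≅ Z.
rank ∂_1 = 8, rank ∂_2 = 2 ⇒ b_1 = 13 − 8 − 2 = 3; all invariant factors of ∂_2 are 1 so no torsion. So H_1 ≅ Z^3.
rank ∂_2 = 2, rank ∂_3 = 0 ⇒ b_2 = 2 − 2 − 0 = 0. So H_2 ≅ 0.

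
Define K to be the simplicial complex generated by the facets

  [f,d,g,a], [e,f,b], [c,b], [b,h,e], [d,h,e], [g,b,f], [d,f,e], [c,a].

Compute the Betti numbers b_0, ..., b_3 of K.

K has 8 vertices, 16 edges, 9 triangles, 1 3-simplex.
rank ∂_0 = 0, rank ∂_1 = 7 ⇒ b_0 = 8 − 0 − 7 = 1; all invariant factors of ∂_1 are 1 so no torsion. So H_0 = Z.
rank ∂_1 = 7, rank ∂_2 = 8 ⇒ b_1 = 16 − 7 − 8 = 1; all invariant factors of ∂_2 are 1 so no torsion. So H_1 = Z.
rank ∂_2 = 8, rank ∂_3 = 1 ⇒ b_2 = 9 − 8 − 1 = 0; all invariant factors of ∂_3 are 1 so no torsion. So H_2 = 0.
rank ∂_3 = 1, rank ∂_4 = 0 ⇒ b_3 = 1 − 1 − 0 = 0. So H_3 = 0.

b_0 = 1, b_1 = 1, b_2 = 0, b_3 = 0.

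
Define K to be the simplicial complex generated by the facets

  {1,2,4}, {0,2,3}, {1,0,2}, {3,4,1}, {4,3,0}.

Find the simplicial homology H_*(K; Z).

H_0 ≅ Z,  H_1 ≅ Z,  H_2 = 0.

Fix the vertex order 0 < 1 < 2 < 3 < 4 and write every simplex with vertices in increasing order. Then dim K = 2 and the simplices of K are:

  0-simplices (5): [0], [1], [2], [3], [4]
  1-simplices (10): [0,1], [0,2], [0,3], [0,4], [1,2], [1,3], [1,4], [2,3], [2,4], [3,4]
  2-simplices (5): [0,1,2], [0,2,3], [0,3,4], [1,2,4], [1,3,4]

giving chain groups C_0 ≅ Z^5, C_1 ≅ Z^10, C_2 ≅ Z^5.

The boundary map ∂_1: C_1 → C_0 maps an edge to its endpoints' difference, ∂[p,q] = q − p.
The 5×10 boundary matrix has rank 4 and Smith normal form diag(1,1,1,1).

Boundary ∂_2: C_2 → C_1 sends each 2-simplex [p,q,r] to [q,r] − [p,r] + [p,q]. For instance
  ∂[1,2,4] = [2,4] − [1,4] + [1,2],
  ∂[0,3,4] = [3,4] − [0,4] + [0,3].
The resulting 10×5 matrix has rank 5, and its Smith normal form has invariant factors (1,1,1,1,1).

Reading off H_k = ker ∂_k / im ∂_{k+1}:

  H_0: rank C_0 − rank ∂_1 = 5 − 4 = 1, and the invariant factors of ∂_1 are all 1, so H_0 = Z.
  H_1: rank ker ∂_1 − rank ∂_2 = (10 − 4) − 5 = 1, and the invariant factors of ∂_2 are all 1, so H_1 = Z.
  H_2: rank ker ∂_2 − rank ∂_3 = (5 − 5) − 0 = 0, and there is no ∂_3, so H_2 = 0.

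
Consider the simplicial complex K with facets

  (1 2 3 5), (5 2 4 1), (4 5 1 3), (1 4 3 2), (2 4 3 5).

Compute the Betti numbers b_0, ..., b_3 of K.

Take the total order 1 < 2 < 3 < 4 < 5 on the vertex set. Then K (dimension 3) consists of the simplices:

  0-simplices (5): [1], [2], [3], [4], [5]
  1-simplices (10): [1,2], [1,3], [1,4], [1,5], [2,3], [2,4], [2,5], [3,4], [3,5], [4,5]
  2-simplices (10): [1,2,3], [1,2,4], [1,2,5], [1,3,4], [1,3,5], [1,4,5], [2,3,4], [2,3,5], [2,4,5], [3,4,5]
  3-simplices (5): [1,2,3,4], [1,2,3,5], [1,2,4,5], [1,3,4,5], [2,3,4,5]

giving chain groups C_0 ≅ Z^5, C_1 ≅ Z^10, C_2 ≅ Z^10, C_3 ≅ Z^5.

The boundary map ∂_1: C_1 → C_0 is given by ∂[p,q] = [q] − [p].
The 5×10 boundary matrix has rank 4 and Smith normal form diag(1,1,1,1).

∂_2: C_2 → C_1 maps a triangle to the signed sum of its edges. For instance
  ∂[1,2,4] = [2,4] − [1,4] + [1,2],
  ∂[2,3,4] = [3,4] − [2,4] + [2,3].
This gives a 10×10 integer matrix of rank 6; reducing to Smith normal form yields diagonal entries (1,1,1,1,1,1).

The boundary map ∂_3: C_3 → C_2 sends each 3-simplex σ to the alternating sum Σ_i (−1)^i (σ with its i-th vertex removed). For instance
  ∂[1,3,4,5] = [3,4,5] − [1,4,5] + [1,3,5] − [1,3,4],
  ∂[1,2,4,5] = [2,4,5] − [1,4,5] + [1,2,5] − [1,2,4].
This gives a 10×5 integer matrix of rank 4; reducing to Smith normal form yields diagonal entries (1,1,1,1).

Now H_k = ker ∂_k / im ∂_{k+1}, so:

  H_0: rank C_0 − rank ∂_1 = 5 − 4 = 1, and the invariant factors of ∂_1 are all 1, so H_0 = Z.
  H_1: rank ker ∂_1 − rank ∂_2 = (10 − 4) − 6 = 0, and the invariant factors of ∂_2 are all 1, so H_1 = 0.
  H_2: rank ker ∂_2 − rank ∂_3 = (10 − 6) − 4 = 0, and the invariant factors of ∂_3 are all 1, so H_2 = 0.
  H_3: rank ker ∂_3 − rank ∂_4 = (5 − 4) − 0 = 1, and there is no ∂_4, so H_3 = Z.

Hence the Betti numbers are b_0 = 1, b_1 = 0, b_2 = 0, b_3 = 1.

b_0 = 1, b_1 = 0, b_2 = 0, b_3 = 1.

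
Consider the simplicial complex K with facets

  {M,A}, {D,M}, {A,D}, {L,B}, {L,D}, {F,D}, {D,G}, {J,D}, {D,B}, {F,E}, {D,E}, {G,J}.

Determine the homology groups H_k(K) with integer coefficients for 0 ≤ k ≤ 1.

K has 9 vertices, 12 edges.
rank ∂_0 = 0, rank ∂_1 = 8 ⇒ b_0 = 9 − 0 − 8 = 1; all invariant factors of ∂_1 are 1 so no torsion. So H_0 = Z.
rank ∂_1 = 8, rank ∂_2 = 0 ⇒ b_1 = 12 − 8 − 0 = 4. So H_1 = Z^4.

H_0 = Z,  H_1 = Z^4.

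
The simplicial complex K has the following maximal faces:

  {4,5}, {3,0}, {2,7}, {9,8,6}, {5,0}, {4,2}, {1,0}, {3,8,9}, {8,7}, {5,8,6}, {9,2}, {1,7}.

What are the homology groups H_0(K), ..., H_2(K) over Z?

H_0 ≅ Z,  H_1 ≅ Z^4,  H_2 = 0.

Fix the vertex order 0 < 1 < 2 < 3 < 4 < 5 < 6 < 7 < 8 < 9 and write every simplex with vertices in increasing order. Then dim K = 2 and the simplices of K are:

  0-simplices (10): [0], [1], [2], [3], [4], [5], [6], [7], [8], [9]
  1-simplices (16): [0,1], [0,3], [0,5], [1,7], [2,4], [2,7], [2,9], [3,8], [3,9], [4,5], [5,6], [5,8], [6,8], [6,9], [7,8], [8,9]
  2-simplices (3): [3,8,9], [5,6,8], [6,8,9]

so the chain groups are C_0 ≅ Z^10, C_1 ≅ Z^16, C_2 ≅ Z^3.

Boundary ∂_1: C_1 → C_0 is given by ∂[p,q] = [q] − [p].
The 10×16 boundary matrix has rank 9 and Smith normal form diag(1,1,1,1,1,1,1,1,1).

∂_2: C_2 → C_1 acts by ∂[p,q,r] = [q,r] − [p,r] + [p,q]. For instance
  ∂[5,6,8] = [6,8] − [5,8] + [5,6],
  ∂[6,8,9] = [8,9] − [6,9] + [6,8].
As a 16×3 matrix over Z this has rank 3, with invariant factors (1,1,1).

Now H_k = ker ∂_k / im ∂_{k+1}, so:

  H_0: rank C_0 − rank ∂_1 = 10 − 9 = 1, and the invariant factors of ∂_1 are all 1, so H_0 ≅ Z.
  H_1: rank ker ∂_1 − rank ∂_2 = (16 − 9) − 3 = 4, and the invariant factors of ∂_2 are all 1, so H_1 ≅ Z^4.
  H_2: rank ker ∂_2 − rank ∂_3 = (3 − 3) − 0 = 0, and there is no ∂_3, so H_2 ≅ 0.

As a check, the Euler characteristic is 10 − 16 + 3 = -3, which agrees with 1 − 4 + 0 = -3.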